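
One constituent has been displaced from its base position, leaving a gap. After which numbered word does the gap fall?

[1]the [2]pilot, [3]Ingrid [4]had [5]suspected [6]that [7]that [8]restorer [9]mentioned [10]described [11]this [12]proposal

The displaced element is "the pilot" (word 2).
It is linked across 2 clause boundaries (that → Ø).
It functions as the subject of "described", so the gap sits immediately after word 9 ("mentioned").
Base order: Ingrid had suspected that that restorer mentioned the pilot described this proposal.

9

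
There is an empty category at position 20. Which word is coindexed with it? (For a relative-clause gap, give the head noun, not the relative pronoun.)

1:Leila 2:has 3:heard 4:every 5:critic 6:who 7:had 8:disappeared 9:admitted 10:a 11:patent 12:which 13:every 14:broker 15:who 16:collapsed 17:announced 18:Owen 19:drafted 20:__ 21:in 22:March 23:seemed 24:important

11

The gap at 20 is the object of "drafted", inside a relative clause.
The relative pronoun is "which" (word 12); it is bound by the head noun immediately before it.
Its filler is the head noun "patent", at word 11.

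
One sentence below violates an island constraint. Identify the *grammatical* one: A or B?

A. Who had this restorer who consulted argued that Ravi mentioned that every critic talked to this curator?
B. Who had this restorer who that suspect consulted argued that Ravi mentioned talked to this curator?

In A, the wh-phrase is extracted from inside a complex-NP island (relative clause) (introduced by "who"), which blocks movement.
In B, the extraction path crosses only that-complement boundaries, which are transparent.
So B is grammatical.

B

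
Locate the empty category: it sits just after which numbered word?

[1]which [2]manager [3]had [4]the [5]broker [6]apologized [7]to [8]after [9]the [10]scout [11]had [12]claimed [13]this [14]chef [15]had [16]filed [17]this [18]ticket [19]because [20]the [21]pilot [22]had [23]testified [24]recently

7

The displaced element is "which manager" (word 2).
It functions as the object of the preposition "to" of "apologized", so the gap sits immediately after word 7 ("to").
Base order: The broker had apologized to which manager after the scout had claimed this chef had filed this ticket because the pilot had testified recently.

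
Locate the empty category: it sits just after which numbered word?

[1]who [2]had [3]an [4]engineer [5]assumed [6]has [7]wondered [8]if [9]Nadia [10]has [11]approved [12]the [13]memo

The displaced element is "who" (word 1).
It is linked across 1 clause boundary (Ø).
It functions as the subject of "wondered", so the gap sits immediately after word 5 ("assumed").
Base order: An engineer had assumed that who has wondered if Nadia has approved the memo.

5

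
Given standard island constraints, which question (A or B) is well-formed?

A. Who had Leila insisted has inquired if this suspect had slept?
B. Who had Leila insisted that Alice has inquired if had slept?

In B, the wh-phrase is extracted from inside a wh-island (introduced by "if"), which blocks movement.
In A, the extraction path crosses only that-complement boundaries, which are transparent.
So A is grammatical.

A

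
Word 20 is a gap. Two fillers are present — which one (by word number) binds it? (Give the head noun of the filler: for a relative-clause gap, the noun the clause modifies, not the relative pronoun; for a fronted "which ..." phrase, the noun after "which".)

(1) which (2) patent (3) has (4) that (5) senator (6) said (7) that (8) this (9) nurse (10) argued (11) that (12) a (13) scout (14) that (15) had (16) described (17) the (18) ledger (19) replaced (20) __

The marked gap is the direct object of "replaced".
Its filler is the fronted wh-phrase "which patent", at word 2.
(The other dependency links word 13 to a gap after word 14.)

2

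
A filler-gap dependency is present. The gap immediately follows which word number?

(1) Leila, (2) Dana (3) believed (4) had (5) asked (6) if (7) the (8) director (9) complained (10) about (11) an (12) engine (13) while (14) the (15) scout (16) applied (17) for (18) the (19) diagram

3

The displaced element is "Leila" (word 1).
It is linked across 1 clause boundary (Ø).
It functions as the subject of "asked", so the gap sits immediately after word 3 ("believed").
Base order: Dana believed that Leila had asked if the director complained about an engine while the scout applied for the diagram.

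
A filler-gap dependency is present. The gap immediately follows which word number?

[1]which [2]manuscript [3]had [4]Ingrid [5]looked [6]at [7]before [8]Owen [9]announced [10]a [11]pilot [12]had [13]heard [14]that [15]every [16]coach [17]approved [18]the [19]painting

The displaced element is "which manuscript" (word 2).
It functions as the object of the preposition "at" of "looked", so the gap sits immediately after word 6 ("at").
Base order: Ingrid had looked at which manuscript before Owen announced a pilot had heard that every coach approved the painting.

6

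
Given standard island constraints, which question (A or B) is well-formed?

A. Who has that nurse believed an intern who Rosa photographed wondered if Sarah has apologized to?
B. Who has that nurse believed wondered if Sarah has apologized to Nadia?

In A, the wh-phrase is extracted from inside a wh-island (introduced by "if"), which blocks movement.
In B, the extraction path crosses only that-complement boundaries, which are transparent.
So B is grammatical.

B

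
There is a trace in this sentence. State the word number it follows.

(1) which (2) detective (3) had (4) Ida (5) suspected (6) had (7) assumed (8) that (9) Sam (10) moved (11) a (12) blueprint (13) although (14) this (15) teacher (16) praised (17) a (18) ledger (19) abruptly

5

The displaced element is "which detective" (word 2).
It is linked across 1 clause boundary (Ø).
It functions as the subject of "assumed", so the gap sits immediately after word 5 ("suspected").
Base order: Ida had suspected that which detective had assumed that Sam moved a blueprint although this teacher praised a ledger abruptly.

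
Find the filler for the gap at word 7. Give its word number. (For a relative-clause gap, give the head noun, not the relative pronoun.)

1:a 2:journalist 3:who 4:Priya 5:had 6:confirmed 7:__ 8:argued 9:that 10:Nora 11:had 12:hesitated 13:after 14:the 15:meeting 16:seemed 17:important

The gap at 7 is the subject of "argued", inside a relative clause.
The relative pronoun is "who" (word 3); it is bound by the head noun immediately before it.
Its filler is the head noun "journalist", at word 2.

2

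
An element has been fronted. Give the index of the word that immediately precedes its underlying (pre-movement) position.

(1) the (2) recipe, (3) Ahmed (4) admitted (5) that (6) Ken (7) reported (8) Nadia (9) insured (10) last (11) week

The displaced element is "the recipe" (word 2).
It is linked across 2 clause boundaries (that → Ø).
It functions as the direct object of "insured", so the gap sits immediately after word 9 ("insured").
Base order: Ahmed admitted that Ken reported Nadia insured the recipe last week.

9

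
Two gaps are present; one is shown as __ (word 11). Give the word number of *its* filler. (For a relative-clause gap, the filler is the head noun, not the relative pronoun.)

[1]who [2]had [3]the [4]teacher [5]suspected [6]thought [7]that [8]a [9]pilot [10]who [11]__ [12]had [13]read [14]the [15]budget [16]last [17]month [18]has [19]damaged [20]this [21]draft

The marked gap is inside the relative clause, the subject of "read".
Its filler is the head noun "pilot" (via "who"), at word 9.
(The other dependency links word 1 to a gap after word 5.)

9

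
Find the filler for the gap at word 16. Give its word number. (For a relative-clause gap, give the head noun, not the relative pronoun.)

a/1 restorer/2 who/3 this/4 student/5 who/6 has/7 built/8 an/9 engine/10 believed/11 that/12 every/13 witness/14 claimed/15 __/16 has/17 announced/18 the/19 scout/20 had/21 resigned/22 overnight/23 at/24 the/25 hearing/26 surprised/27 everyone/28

The gap at 16 is the subject of "announced", inside a relative clause.
The relative pronoun is "who" (word 3); it is bound by the head noun immediately before it.
Its filler is the head noun "restorer", at word 2.

2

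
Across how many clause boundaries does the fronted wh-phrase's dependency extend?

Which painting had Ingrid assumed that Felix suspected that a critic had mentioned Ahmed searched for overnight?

3

"which painting" is extracted from the PP object of "searched".
Boundaries crossed, outermost first: [that], [that], [Ø] — 3 in total.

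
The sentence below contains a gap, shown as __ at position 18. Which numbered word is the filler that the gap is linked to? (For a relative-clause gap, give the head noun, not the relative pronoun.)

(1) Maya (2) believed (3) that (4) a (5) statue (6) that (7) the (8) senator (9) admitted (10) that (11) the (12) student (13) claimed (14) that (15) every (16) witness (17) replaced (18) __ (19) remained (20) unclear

The gap at 18 is the object of "replaced", inside a relative clause.
The relative pronoun is "that" (word 6); it is bound by the head noun immediately before it.
Its filler is the head noun "statue", at word 5.

5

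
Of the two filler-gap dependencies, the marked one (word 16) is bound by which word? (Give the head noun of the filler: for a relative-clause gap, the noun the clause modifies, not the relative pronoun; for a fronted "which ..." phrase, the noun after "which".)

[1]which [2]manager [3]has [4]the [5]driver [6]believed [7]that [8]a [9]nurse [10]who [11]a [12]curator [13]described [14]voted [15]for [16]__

The marked gap is the object of the preposition "for" of "voted".
Its filler is the fronted wh-phrase "which manager", at word 2.
(The other dependency links word 9 to a gap after word 13.)

2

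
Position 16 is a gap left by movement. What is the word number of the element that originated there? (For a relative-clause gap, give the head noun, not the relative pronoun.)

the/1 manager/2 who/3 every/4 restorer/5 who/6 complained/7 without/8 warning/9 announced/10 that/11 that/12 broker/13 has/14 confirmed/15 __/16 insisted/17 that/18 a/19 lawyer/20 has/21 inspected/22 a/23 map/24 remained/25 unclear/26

The gap at 16 is the subject of "insisted", inside a relative clause.
The relative pronoun is "who" (word 3); it is bound by the head noun immediately before it.
Its filler is the head noun "manager", at word 2.

2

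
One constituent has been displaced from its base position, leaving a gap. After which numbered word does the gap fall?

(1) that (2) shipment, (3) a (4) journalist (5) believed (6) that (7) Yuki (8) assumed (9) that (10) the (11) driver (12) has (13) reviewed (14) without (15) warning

13

The displaced element is "that shipment" (word 2).
It is linked across 2 clause boundaries (that → that).
It functions as the direct object of "reviewed", so the gap sits immediately after word 13 ("reviewed").
Base order: A journalist believed that Yuki assumed that the driver has reviewed that shipment without warning.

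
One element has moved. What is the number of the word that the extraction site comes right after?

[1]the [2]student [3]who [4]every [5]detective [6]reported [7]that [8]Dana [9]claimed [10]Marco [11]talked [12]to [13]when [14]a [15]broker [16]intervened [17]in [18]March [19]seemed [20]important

The displaced element is "the student" (word 2).
It is linked across 2 clause boundaries (that → Ø).
It functions as the object of the preposition "to" of "talked", so the gap sits immediately after word 12 ("to").
Base order: Every detective reported that Dana claimed Marco talked to the student when a broker intervened in March.

12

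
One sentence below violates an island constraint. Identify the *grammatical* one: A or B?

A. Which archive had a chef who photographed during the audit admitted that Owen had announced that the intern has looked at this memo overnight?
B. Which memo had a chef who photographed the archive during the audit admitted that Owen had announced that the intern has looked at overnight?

In A, the wh-phrase is extracted from inside a complex-NP island (relative clause) (introduced by "who"), which blocks movement.
In B, the extraction path crosses only that-complement boundaries, which are transparent.
So B is grammatical.

B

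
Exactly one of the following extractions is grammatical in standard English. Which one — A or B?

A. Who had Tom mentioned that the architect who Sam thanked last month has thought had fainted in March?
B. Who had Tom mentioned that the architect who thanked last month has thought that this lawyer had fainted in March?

In B, the wh-phrase is extracted from inside a complex-NP island (relative clause) (introduced by "who"), which blocks movement.
In A, the extraction path crosses only that-complement boundaries, which are transparent.
So A is grammatical.

A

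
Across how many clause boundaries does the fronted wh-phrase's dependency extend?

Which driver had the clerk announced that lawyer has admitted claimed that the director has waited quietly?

2

"which driver" is extracted from the subject of "claimed".
Boundaries crossed, outermost first: [Ø], [Ø] — 2 in total.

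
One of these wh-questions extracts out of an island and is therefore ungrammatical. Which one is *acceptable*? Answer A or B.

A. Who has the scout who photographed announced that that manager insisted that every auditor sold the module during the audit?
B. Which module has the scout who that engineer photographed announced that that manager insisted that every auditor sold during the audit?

B

In A, the wh-phrase is extracted from inside a complex-NP island (relative clause) (introduced by "who"), which blocks movement.
In B, the extraction path crosses only that-complement boundaries, which are transparent.
So B is grammatical.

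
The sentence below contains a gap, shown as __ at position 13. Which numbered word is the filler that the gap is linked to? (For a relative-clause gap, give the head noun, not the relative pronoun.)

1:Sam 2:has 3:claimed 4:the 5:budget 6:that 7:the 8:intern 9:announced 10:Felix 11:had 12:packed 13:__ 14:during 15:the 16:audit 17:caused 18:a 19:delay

5

The gap at 13 is the object of "packed", inside a relative clause.
The relative pronoun is "that" (word 6); it is bound by the head noun immediately before it.
Its filler is the head noun "budget", at word 5.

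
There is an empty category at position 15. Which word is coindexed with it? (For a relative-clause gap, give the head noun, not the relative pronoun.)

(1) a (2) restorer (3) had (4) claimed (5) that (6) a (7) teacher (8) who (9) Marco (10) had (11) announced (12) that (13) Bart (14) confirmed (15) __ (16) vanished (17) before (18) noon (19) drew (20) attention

7

The gap at 15 is the subject of "vanished", inside a relative clause.
The relative pronoun is "who" (word 8); it is bound by the head noun immediately before it.
Its filler is the head noun "teacher", at word 7.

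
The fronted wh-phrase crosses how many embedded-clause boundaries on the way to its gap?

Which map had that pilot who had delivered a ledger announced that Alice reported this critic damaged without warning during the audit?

2

"which map" is extracted from the object of "damaged".
Boundaries crossed, outermost first: [that], [Ø] — 2 in total.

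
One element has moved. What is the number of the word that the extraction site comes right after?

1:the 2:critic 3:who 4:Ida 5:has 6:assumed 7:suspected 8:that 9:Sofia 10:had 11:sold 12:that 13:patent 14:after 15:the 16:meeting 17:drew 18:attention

The displaced element is "the critic" (word 2).
It is linked across 1 clause boundary (Ø).
It functions as the subject of "suspected", so the gap sits immediately after word 6 ("assumed").
Base order: Ida has assumed the critic suspected that Sofia had sold that patent after the meeting.

6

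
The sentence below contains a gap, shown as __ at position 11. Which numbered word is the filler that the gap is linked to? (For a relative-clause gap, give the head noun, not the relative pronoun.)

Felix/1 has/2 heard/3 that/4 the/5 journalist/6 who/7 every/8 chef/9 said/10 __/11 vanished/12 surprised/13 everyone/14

The gap at 11 is the subject of "vanished", inside a relative clause.
The relative pronoun is "who" (word 7); it is bound by the head noun immediately before it.
Its filler is the head noun "journalist", at word 6.

6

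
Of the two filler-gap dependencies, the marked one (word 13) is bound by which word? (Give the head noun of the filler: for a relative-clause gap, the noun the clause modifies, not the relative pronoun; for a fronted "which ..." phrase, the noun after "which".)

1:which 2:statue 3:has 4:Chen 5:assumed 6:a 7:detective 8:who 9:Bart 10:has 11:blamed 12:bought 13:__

The marked gap is the direct object of "bought".
Its filler is the fronted wh-phrase "which statue", at word 2.
(The other dependency links word 7 to a gap after word 11.)

2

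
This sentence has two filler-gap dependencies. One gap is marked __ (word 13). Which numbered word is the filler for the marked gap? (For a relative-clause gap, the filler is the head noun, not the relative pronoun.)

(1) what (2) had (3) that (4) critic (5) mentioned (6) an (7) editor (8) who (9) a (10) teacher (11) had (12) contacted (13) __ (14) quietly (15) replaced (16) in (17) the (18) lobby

7

The marked gap is inside the relative clause, the direct object of "contacted".
Its filler is the head noun "editor" (via "who"), at word 7.
(The other dependency links word 1 to a gap after word 15.)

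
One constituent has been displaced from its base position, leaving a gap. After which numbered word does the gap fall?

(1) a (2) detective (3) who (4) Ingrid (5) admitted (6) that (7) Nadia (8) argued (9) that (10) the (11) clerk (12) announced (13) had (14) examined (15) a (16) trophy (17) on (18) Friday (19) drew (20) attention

The displaced element is "a detective" (word 2).
It is linked across 3 clause boundaries (that → that → Ø).
It functions as the subject of "examined", so the gap sits immediately after word 12 ("announced").
Base order: Ingrid admitted that Nadia argued that the clerk announced a detective had examined a trophy on Friday.

12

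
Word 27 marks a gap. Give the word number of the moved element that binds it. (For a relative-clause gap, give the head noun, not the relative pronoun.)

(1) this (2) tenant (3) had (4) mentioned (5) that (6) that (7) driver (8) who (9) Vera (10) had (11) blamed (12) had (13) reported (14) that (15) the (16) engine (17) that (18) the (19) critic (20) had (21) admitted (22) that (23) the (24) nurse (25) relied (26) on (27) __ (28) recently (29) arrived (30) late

16

The gap at 27 is the prepositional object of "relied", inside a relative clause.
The relative pronoun is "that" (word 17); it is bound by the head noun immediately before it.
Its filler is the head noun "engine", at word 16.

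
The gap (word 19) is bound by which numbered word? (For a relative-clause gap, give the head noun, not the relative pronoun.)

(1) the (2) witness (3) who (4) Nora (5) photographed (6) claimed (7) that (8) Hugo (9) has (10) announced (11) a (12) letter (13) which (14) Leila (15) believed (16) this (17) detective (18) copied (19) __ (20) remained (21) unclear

The gap at 19 is the object of "copied", inside a relative clause.
The relative pronoun is "which" (word 13); it is bound by the head noun immediately before it.
Its filler is the head noun "letter", at word 12.

12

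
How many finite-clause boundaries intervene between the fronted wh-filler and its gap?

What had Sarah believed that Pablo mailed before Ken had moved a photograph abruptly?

1

"what" is extracted from the object of "mailed".
Boundaries crossed, outermost first: [that] — 1 in total.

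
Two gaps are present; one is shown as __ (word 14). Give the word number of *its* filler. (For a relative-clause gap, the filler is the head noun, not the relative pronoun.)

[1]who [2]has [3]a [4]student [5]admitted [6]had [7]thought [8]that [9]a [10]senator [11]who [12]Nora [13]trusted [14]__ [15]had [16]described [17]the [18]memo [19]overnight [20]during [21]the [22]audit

10

The marked gap is inside the relative clause, the direct object of "trusted".
Its filler is the head noun "senator" (via "who"), at word 10.
(The other dependency links word 1 to a gap after word 5.)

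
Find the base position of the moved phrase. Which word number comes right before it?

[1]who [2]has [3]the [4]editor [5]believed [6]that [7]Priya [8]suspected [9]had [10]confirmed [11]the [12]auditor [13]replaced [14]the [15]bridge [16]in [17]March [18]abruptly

The displaced element is "who" (word 1).
It is linked across 2 clause boundaries (that → Ø).
It functions as the subject of "confirmed", so the gap sits immediately after word 8 ("suspected").
Base order: The editor has believed that Priya suspected who had confirmed the auditor replaced the bridge in March abruptly.

8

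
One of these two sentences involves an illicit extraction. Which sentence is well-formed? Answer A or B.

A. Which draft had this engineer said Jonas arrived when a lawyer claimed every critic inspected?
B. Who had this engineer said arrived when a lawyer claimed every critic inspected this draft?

B

In A, the wh-phrase is extracted from inside an adjunct island (introduced by "when"), which blocks movement.
In B, the extraction path crosses only that-complement boundaries, which are transparent.
So B is grammatical.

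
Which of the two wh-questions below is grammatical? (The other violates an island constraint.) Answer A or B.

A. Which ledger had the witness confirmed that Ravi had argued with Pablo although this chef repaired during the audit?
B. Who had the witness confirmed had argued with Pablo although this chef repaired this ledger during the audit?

In A, the wh-phrase is extracted from inside an adjunct island (introduced by "although"), which blocks movement.
In B, the extraction path crosses only that-complement boundaries, which are transparent.
So B is grammatical.

B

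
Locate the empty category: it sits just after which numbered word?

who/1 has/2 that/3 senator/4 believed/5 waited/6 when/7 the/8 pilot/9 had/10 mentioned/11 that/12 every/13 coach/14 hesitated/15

The displaced element is "who" (word 1).
It is linked across 1 clause boundary (Ø).
It functions as the subject of "waited", so the gap sits immediately after word 5 ("believed").
Base order: That senator has believed that who waited when the pilot had mentioned that every coach hesitated.

5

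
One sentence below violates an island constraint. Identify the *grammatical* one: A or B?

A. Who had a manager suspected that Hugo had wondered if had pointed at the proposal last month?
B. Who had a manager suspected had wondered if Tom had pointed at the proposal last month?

In A, the wh-phrase is extracted from inside a wh-island (introduced by "if"), which blocks movement.
In B, the extraction path crosses only that-complement boundaries, which are transparent.
So B is grammatical.

B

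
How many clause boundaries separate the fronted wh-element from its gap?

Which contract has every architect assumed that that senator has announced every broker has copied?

2

"which contract" is extracted from the object of "copied".
Boundaries crossed, outermost first: [that], [Ø] — 2 in total.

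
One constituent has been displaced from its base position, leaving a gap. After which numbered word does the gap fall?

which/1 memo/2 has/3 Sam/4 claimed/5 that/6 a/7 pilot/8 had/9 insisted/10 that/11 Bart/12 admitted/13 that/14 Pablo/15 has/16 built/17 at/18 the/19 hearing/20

17

The displaced element is "which memo" (word 2).
It is linked across 3 clause boundaries (that → that → that).
It functions as the direct object of "built", so the gap sits immediately after word 17 ("built").
Base order: Sam has claimed that a pilot had insisted that Bart admitted that Pablo has built which memo at the hearing.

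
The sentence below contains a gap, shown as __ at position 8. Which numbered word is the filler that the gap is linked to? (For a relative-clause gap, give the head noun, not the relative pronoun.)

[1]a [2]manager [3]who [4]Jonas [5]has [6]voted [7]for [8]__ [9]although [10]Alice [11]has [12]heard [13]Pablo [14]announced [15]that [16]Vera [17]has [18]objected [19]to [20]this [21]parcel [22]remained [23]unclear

The gap at 8 is the prepositional object of "voted", inside a relative clause.
The relative pronoun is "who" (word 3); it is bound by the head noun immediately before it.
Its filler is the head noun "manager", at word 2.

2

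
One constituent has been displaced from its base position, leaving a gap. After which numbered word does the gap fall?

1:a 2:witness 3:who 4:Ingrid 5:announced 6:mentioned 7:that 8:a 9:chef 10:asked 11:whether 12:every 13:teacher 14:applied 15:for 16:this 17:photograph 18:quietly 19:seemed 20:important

The displaced element is "a witness" (word 2).
It is linked across 1 clause boundary (Ø).
It functions as the subject of "mentioned", so the gap sits immediately after word 5 ("announced").
Base order: Ingrid announced that a witness mentioned that a chef asked whether every teacher applied for this photograph quietly.

5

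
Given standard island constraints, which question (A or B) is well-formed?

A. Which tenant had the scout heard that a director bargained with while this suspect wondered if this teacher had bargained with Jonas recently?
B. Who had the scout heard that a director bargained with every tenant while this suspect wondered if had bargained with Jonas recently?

A

In B, the wh-phrase is extracted from inside an adjunct island (introduced by "while"), which blocks movement.
In A, the extraction path crosses only that-complement boundaries, which are transparent.
So A is grammatical.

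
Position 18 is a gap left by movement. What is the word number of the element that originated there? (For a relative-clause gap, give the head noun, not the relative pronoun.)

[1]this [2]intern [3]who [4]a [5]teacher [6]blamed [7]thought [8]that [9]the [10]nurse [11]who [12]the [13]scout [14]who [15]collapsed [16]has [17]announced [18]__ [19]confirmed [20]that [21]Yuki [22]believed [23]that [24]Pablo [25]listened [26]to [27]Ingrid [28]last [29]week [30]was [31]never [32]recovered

The gap at 18 is the subject of "confirmed", inside a relative clause.
The relative pronoun is "who" (word 11); it is bound by the head noun immediately before it.
Its filler is the head noun "nurse", at word 10.

10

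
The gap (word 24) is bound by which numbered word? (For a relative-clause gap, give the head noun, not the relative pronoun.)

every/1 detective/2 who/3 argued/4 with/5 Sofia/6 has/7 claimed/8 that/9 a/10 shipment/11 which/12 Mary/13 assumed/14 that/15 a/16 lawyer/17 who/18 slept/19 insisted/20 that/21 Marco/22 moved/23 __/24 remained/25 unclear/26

11

The gap at 24 is the object of "moved", inside a relative clause.
The relative pronoun is "which" (word 12); it is bound by the head noun immediately before it.
Its filler is the head noun "shipment", at word 11.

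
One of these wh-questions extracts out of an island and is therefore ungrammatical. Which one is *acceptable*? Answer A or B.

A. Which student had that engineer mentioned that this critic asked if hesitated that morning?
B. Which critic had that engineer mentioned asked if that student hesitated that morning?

In A, the wh-phrase is extracted from inside a wh-island (introduced by "if"), which blocks movement.
In B, the extraction path crosses only that-complement boundaries, which are transparent.
So B is grammatical.

B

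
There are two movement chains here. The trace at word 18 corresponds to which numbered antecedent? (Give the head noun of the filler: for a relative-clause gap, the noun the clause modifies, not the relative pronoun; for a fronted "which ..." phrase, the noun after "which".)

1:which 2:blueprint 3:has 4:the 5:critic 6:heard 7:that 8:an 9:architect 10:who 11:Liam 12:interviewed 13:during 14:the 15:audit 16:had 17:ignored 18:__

The marked gap is the direct object of "ignored".
Its filler is the fronted wh-phrase "which blueprint", at word 2.
(The other dependency links word 9 to a gap after word 12.)

2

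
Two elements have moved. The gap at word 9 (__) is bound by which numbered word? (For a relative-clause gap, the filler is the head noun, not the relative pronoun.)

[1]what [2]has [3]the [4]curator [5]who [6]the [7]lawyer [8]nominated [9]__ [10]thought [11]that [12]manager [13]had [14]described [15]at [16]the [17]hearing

The marked gap is inside the relative clause, the direct object of "nominated".
Its filler is the head noun "curator" (via "who"), at word 4.
(The other dependency links word 1 to a gap after word 14.)

4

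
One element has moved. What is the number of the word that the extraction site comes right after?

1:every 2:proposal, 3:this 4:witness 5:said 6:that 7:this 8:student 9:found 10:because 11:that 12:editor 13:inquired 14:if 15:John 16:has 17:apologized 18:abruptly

9

The displaced element is "every proposal" (word 2).
It is linked across 1 clause boundary (that).
It functions as the direct object of "found", so the gap sits immediately after word 9 ("found").
Base order: This witness said that this student found every proposal because that editor inquired if John has apologized abruptly.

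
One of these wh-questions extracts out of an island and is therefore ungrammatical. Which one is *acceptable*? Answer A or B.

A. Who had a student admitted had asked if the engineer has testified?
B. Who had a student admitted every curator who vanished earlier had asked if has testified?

In B, the wh-phrase is extracted from inside a wh-island (introduced by "if"), which blocks movement.
In A, the extraction path crosses only that-complement boundaries, which are transparent.
So A is grammatical.

A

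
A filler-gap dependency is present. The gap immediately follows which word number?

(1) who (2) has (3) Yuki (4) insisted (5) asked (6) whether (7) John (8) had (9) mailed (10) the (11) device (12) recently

The displaced element is "who" (word 1).
It is linked across 1 clause boundary (Ø).
It functions as the subject of "asked", so the gap sits immediately after word 4 ("insisted").
Base order: Yuki has insisted who asked whether John had mailed the device recently.

4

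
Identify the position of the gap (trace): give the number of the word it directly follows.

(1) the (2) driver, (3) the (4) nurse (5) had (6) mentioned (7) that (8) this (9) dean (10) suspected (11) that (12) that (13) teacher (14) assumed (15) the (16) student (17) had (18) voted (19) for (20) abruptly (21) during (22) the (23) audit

19

The displaced element is "the driver" (word 2).
It is linked across 3 clause boundaries (that → that → Ø).
It functions as the object of the preposition "for" of "voted", so the gap sits immediately after word 19 ("for").
Base order: The nurse had mentioned that this dean suspected that that teacher assumed the student had voted for the driver abruptly during the audit.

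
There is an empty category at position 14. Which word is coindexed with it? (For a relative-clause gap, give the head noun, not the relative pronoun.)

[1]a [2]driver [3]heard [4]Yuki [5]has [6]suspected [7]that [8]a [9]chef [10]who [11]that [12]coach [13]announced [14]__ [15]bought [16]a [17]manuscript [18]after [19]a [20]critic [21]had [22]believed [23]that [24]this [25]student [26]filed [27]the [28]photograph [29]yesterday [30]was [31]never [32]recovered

The gap at 14 is the subject of "bought", inside a relative clause.
The relative pronoun is "who" (word 10); it is bound by the head noun immediately before it.
Its filler is the head noun "chef", at word 9.

9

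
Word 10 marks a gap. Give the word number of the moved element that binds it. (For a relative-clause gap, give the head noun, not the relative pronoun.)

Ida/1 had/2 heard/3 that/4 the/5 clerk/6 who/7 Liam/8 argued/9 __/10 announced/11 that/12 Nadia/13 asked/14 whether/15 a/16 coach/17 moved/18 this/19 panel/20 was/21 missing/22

The gap at 10 is the subject of "announced", inside a relative clause.
The relative pronoun is "who" (word 7); it is bound by the head noun immediately before it.
Its filler is the head noun "clerk", at word 6.

6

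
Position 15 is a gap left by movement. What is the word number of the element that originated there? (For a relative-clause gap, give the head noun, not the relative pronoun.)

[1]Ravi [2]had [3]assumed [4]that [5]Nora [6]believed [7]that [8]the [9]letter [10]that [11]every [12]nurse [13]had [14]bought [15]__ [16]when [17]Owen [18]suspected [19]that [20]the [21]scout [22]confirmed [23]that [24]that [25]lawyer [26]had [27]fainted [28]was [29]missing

The gap at 15 is the object of "bought", inside a relative clause.
The relative pronoun is "that" (word 10); it is bound by the head noun immediately before it.
Its filler is the head noun "letter", at word 9.

9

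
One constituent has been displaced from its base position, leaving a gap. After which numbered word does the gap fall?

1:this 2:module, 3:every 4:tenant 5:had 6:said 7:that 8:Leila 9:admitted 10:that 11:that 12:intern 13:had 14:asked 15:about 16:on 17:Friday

15

The displaced element is "this module" (word 2).
It is linked across 2 clause boundaries (that → that).
It functions as the object of the preposition "about" of "asked", so the gap sits immediately after word 15 ("about").
Base order: Every tenant had said that Leila admitted that that intern had asked about this module on Friday.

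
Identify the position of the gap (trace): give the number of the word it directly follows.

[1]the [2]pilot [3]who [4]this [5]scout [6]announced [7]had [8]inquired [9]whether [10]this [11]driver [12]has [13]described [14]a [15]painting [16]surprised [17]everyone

The displaced element is "the pilot" (word 2).
It is linked across 1 clause boundary (Ø).
It functions as the subject of "inquired", so the gap sits immediately after word 6 ("announced").
Base order: This scout announced that the pilot had inquired whether this driver has described a painting.

6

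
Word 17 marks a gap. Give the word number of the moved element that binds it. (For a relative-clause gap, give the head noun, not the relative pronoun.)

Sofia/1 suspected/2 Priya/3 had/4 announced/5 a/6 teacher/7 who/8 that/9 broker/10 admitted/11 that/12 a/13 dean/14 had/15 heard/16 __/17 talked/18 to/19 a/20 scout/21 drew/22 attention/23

7

The gap at 17 is the subject of "talked", inside a relative clause.
The relative pronoun is "who" (word 8); it is bound by the head noun immediately before it.
Its filler is the head noun "teacher", at word 7.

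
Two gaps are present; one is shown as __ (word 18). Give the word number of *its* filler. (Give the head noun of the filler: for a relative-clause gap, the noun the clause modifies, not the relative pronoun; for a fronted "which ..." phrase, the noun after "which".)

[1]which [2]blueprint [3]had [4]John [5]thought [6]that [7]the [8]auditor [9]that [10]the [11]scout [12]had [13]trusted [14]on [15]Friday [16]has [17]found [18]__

2

The marked gap is the direct object of "found".
Its filler is the fronted wh-phrase "which blueprint", at word 2.
(The other dependency links word 8 to a gap after word 13.)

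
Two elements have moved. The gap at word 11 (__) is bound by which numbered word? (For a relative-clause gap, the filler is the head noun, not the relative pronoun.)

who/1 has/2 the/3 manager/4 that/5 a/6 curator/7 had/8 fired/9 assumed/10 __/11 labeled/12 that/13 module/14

The marked gap is the subject of "labeled".
Its filler is the fronted wh-phrase "who", at word 1.
(The other dependency links word 4 to a gap after word 9.)

1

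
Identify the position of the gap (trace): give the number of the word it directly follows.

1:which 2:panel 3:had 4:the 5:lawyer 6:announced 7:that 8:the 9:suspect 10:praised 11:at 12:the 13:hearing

The displaced element is "which panel" (word 2).
It is linked across 1 clause boundary (that).
It functions as the direct object of "praised", so the gap sits immediately after word 10 ("praised").
Base order: The lawyer had announced that the suspect praised which panel at the hearing.

10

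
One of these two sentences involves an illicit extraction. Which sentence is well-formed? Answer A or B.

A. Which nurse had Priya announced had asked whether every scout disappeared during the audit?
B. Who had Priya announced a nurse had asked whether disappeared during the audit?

In B, the wh-phrase is extracted from inside a wh-island (introduced by "whether"), which blocks movement.
In A, the extraction path crosses only that-complement boundaries, which are transparent.
So A is grammatical.

A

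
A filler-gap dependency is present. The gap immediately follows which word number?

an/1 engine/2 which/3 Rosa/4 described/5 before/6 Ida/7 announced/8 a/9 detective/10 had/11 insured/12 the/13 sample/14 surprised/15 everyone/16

5

The displaced element is "an engine" (word 2).
It functions as the direct object of "described", so the gap sits immediately after word 5 ("described").
Base order: Rosa described an engine before Ida announced a detective had insured the sample.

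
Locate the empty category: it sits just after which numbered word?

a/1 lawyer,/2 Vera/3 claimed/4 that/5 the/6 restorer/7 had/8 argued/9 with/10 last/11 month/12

10

The displaced element is "a lawyer" (word 2).
It is linked across 1 clause boundary (that).
It functions as the object of the preposition "with" of "argued", so the gap sits immediately after word 10 ("with").
Base order: Vera claimed that the restorer had argued with a lawyer last month.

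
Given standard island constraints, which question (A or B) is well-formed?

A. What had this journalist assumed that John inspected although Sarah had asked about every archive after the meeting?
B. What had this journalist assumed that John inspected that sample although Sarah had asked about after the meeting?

In B, the wh-phrase is extracted from inside an adjunct island (introduced by "although"), which blocks movement.
In A, the extraction path crosses only that-complement boundaries, which are transparent.
So A is grammatical.

A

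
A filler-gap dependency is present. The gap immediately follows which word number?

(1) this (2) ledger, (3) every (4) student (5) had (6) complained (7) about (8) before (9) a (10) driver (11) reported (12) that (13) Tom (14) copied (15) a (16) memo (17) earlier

The displaced element is "this ledger" (word 2).
It functions as the object of the preposition "about" of "complained", so the gap sits immediately after word 7 ("about").
Base order: Every student had complained about this ledger before a driver reported that Tom copied a memo earlier.

7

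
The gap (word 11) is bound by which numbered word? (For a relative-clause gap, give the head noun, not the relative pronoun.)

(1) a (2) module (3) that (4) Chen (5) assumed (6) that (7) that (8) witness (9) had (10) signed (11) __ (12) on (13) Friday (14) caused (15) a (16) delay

The gap at 11 is the object of "signed", inside a relative clause.
The relative pronoun is "that" (word 3); it is bound by the head noun immediately before it.
Its filler is the head noun "module", at word 2.

2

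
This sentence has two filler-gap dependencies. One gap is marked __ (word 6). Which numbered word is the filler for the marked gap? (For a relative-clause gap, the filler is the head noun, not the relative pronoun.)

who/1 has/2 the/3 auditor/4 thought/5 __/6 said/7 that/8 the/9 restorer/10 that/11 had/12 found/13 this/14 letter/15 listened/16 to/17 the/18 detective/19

1

The marked gap is the subject of "said".
Its filler is the fronted wh-phrase "who", at word 1.
(The other dependency links word 10 to a gap after word 11.)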